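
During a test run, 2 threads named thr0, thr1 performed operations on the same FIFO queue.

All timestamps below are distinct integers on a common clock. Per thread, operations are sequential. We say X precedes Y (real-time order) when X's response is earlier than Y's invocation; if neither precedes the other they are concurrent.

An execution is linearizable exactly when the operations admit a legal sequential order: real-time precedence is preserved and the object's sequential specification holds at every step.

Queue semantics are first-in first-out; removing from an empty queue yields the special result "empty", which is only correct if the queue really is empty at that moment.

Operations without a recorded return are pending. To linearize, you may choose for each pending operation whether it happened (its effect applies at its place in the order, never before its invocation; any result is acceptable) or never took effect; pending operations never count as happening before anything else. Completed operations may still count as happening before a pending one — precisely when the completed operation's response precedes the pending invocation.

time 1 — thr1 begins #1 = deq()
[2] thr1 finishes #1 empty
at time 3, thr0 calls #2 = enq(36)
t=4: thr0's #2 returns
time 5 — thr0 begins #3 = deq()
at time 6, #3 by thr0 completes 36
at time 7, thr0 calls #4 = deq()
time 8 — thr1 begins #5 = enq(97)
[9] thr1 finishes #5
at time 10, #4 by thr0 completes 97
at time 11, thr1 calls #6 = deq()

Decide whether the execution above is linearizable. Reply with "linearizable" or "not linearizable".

witness order: #1, #2, #3, #5, #4
after step 1 (#1 deq() → empty): queue <>
after step 2 (#2 enq(36)): queue <36>
after step 3 (#3 deq() → 36): queue <>
after step 4 (#5 enq(97)): queue <97>
after step 5 (#4 deq() → 97): queue <>

linearizable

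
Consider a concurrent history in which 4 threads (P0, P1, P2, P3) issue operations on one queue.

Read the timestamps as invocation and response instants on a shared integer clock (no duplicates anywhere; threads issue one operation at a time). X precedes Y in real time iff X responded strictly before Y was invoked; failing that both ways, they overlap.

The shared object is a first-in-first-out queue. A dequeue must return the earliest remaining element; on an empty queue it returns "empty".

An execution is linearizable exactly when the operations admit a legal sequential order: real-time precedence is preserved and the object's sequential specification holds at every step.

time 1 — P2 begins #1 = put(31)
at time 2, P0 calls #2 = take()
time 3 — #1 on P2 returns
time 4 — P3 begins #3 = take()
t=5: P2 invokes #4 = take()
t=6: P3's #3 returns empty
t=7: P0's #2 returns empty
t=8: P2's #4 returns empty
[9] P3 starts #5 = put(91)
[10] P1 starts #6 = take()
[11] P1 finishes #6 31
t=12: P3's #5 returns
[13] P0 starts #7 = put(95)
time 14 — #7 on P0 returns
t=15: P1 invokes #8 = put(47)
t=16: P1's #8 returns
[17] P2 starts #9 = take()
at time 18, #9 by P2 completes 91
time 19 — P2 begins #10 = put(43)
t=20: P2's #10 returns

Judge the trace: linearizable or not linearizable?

through event 7 a valid linearization exists; event 8 (#4 responding at time 8) ends that
checked exhaustively: 8 real-time-consistent orders of 4 completed operations, zero legal queue replays
take #1, #2, #3, #4: step 2 already fails, because #2 take() → empty cannot occur there
take #1, #2, #4, #3: step 2 already fails, because #2 take() → empty cannot occur there

not linearizable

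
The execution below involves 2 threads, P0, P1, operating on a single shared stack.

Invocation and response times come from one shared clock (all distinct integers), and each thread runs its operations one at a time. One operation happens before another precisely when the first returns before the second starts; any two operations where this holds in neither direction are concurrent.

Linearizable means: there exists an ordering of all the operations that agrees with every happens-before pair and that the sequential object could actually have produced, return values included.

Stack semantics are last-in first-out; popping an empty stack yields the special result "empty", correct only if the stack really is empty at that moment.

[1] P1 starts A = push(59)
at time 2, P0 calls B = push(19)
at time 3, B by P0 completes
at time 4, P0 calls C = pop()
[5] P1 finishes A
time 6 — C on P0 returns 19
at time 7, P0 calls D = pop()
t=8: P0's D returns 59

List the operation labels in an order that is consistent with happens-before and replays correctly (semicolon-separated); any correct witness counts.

A; B; C; D

1. A push(59), leaving stack <59>
2. B push(19), leaving stack <59,19>
3. C pop() → 19, leaving stack <59>
4. D pop() → 59, leaving stack <>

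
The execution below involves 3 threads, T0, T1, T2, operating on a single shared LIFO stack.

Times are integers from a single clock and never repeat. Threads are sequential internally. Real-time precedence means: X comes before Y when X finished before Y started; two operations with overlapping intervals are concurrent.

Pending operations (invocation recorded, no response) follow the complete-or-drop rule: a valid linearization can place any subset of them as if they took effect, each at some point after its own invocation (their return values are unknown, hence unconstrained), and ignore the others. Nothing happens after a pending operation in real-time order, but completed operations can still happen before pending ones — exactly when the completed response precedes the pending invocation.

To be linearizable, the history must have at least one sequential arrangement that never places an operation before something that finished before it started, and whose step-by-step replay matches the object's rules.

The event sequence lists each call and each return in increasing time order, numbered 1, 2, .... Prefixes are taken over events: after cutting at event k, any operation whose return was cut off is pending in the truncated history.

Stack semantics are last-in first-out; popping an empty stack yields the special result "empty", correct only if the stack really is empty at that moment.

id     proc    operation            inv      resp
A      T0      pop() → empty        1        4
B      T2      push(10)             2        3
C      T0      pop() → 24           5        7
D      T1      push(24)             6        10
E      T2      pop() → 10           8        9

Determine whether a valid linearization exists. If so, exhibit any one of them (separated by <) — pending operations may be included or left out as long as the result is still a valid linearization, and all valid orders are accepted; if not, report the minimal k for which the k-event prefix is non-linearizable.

linearizable — witness: A < B < D < C < E

step 1: A pop() → empty — stack <>
step 2: B push(10) — stack <10>
step 3: D push(24) — stack <10,24>
step 4: C pop() → 24 — stack <10>
step 5: E pop() → 10 — stack <>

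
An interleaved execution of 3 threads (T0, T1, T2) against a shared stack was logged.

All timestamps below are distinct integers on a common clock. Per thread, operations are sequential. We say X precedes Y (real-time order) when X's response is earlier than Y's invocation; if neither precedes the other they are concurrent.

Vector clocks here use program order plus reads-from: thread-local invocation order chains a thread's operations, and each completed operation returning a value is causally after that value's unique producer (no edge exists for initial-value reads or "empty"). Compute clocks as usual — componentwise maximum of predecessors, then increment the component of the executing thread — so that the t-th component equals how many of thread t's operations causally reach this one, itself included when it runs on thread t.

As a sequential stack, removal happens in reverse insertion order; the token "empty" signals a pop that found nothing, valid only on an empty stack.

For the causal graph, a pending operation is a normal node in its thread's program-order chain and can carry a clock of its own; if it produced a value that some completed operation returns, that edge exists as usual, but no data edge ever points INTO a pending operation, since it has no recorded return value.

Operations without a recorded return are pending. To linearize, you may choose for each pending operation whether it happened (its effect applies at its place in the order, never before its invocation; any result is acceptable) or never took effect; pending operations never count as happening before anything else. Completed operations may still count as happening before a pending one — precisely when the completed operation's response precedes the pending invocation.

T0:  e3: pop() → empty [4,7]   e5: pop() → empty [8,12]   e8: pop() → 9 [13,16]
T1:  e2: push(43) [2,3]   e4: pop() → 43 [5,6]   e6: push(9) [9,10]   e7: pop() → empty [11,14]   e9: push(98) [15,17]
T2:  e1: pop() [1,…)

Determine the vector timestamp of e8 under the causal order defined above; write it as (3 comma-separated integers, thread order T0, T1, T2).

(3, 3, 0)

invoked at 1, e1 has no predecessors; its own T2 bump gives (0, 0, 1)
invoked at 2, e2 has no predecessors; its own T1 bump gives (0, 1, 0)
invoked at 4, e3 has no predecessors; its own T0 bump gives (1, 0, 0)
invoked at 5, e4 merges VC(e2)=(0, 1, 0) and bumps T1's slot → (0, 2, 0)
invoked at 8, e5 merges VC(e3)=(1, 0, 0) and bumps T0's slot → (2, 0, 0)
invoked at 9, e6 merges VC(e4)=(0, 2, 0) and bumps T1's slot → (0, 3, 0)
invoked at 11, e7 merges VC(e6)=(0, 3, 0) and bumps T1's slot → (0, 4, 0)
invoked at 15, e9 merges VC(e7)=(0, 4, 0) and bumps T1's slot → (0, 5, 0)
invoked at 13, e8 merges VC(e5)=(2, 0, 0), VC(e6)=(0, 3, 0) and bumps T0's slot → (3, 3, 0)
target: VC(e8) = (3, 3, 0)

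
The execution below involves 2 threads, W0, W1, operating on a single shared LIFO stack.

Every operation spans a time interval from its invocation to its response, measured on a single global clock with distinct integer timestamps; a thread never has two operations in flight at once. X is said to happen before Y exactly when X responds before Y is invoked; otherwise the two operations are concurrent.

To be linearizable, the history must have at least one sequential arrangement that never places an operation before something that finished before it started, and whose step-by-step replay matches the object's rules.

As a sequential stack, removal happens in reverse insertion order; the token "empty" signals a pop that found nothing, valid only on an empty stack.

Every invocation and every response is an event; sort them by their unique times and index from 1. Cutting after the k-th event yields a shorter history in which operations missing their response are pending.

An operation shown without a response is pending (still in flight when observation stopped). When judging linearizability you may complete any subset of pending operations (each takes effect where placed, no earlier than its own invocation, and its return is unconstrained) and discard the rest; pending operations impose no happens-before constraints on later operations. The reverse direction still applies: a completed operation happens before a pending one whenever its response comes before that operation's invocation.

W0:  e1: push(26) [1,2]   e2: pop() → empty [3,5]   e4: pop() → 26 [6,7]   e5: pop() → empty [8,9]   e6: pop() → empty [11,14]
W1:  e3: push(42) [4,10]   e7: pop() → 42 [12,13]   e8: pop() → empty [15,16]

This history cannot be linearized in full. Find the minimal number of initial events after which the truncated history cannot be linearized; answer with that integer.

events 1..4 are linearizable; a witness order is e1:
step 1: e1 push(26) — stack <26>
with event 5 included (e2 responding at time 5), all real-time-consistent orders fail
no completion choice of the 1 pending operation (e3) rescues it — every subset was tried
for example e1, e2 (pending dropped) fails at step 2: e2 pop() → empty is not legal there

5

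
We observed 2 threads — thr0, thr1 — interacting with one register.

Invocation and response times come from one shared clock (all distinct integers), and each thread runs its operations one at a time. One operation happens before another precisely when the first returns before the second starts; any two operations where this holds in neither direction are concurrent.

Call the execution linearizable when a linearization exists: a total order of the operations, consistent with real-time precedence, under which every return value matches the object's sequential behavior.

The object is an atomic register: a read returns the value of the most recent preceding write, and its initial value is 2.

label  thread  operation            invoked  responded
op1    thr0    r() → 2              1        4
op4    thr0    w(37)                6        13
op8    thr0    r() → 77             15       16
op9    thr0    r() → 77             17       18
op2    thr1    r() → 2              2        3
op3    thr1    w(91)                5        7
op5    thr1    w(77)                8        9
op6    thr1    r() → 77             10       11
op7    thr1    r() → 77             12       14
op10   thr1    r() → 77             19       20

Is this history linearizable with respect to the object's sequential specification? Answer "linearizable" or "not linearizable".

a witness: op1, op2, op3, op4, op5, op6, op7, op8, op9, op10
1. op1 r() → 2, leaving value 2
2. op2 r() → 2, leaving value 2
3. op3 w(91), leaving value 91
4. op4 w(37), leaving value 37
5. op5 w(77), leaving value 77
6. op6 r() → 77, leaving value 77
7. op7 r() → 77, leaving value 77
8. op8 r() → 77, leaving value 77
9. op9 r() → 77, leaving value 77
10. op10 r() → 77, leaving value 77

linearizable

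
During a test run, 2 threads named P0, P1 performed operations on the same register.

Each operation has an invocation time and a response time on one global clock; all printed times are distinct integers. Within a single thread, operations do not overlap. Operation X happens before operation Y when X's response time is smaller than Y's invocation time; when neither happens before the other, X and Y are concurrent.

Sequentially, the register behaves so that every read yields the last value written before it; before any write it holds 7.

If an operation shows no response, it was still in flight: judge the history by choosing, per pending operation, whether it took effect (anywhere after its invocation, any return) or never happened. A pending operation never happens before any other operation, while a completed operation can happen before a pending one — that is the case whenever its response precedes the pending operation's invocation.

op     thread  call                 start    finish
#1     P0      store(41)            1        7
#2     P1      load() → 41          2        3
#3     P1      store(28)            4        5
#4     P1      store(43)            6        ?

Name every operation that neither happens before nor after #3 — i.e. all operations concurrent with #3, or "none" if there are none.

#1

concurrent with #3 ([4,5]): every op whose interval crosses 4..5
#1 [1,7]: concurrent
#2 [2,3]: before
#4 [6,…): after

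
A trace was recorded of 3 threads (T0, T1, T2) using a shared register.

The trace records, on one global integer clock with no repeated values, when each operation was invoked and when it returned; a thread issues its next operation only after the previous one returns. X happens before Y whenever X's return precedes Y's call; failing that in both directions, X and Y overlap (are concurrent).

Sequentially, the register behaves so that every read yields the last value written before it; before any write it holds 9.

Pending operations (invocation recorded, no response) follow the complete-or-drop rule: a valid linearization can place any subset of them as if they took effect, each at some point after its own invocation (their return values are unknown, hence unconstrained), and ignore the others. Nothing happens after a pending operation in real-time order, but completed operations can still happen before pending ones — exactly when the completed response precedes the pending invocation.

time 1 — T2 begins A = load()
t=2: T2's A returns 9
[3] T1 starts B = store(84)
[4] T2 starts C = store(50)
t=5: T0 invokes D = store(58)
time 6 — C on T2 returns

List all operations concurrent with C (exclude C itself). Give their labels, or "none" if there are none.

B, D

overlap test against C [4,6]: concurrent iff the interval meets 4..6
A [1,2]: before
B [3,…): concurrent
D [5,…): concurrent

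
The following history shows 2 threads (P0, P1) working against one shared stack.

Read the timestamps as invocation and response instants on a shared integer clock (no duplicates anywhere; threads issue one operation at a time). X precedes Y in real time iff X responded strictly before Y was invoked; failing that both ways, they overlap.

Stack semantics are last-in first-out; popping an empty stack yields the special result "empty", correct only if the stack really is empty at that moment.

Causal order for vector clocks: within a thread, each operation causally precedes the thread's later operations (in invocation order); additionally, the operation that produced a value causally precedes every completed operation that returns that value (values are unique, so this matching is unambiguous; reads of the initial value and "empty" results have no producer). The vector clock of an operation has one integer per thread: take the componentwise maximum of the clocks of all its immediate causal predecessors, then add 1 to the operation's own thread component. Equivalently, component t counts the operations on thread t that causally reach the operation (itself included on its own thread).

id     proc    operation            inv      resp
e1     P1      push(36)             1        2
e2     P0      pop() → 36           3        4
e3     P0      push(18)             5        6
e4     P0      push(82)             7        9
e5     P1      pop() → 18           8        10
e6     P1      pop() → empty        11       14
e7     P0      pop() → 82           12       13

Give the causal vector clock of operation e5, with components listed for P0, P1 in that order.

(2, 2)

VC(e1, invoked at 1): no causal predecessors; +1 on P1 → (0, 1)
VC(e2, invoked at 3): max of VC(e1)=(0, 1), then +1 on thread P0 → (1, 1)
VC(e3, invoked at 5): max of VC(e2)=(1, 1), then +1 on thread P0 → (2, 1)
VC(e5, invoked at 8): max of VC(e1)=(0, 1), VC(e3)=(2, 1), then +1 on thread P1 → (2, 2)
VC(e4, invoked at 7): max of VC(e3)=(2, 1), then +1 on thread P0 → (3, 1)
VC(e6, invoked at 11): max of VC(e5)=(2, 2), then +1 on thread P1 → (2, 3)
VC(e7, invoked at 12): max of VC(e4)=(3, 1), then +1 on thread P0 → (4, 1)
target: VC(e5) = (2, 2)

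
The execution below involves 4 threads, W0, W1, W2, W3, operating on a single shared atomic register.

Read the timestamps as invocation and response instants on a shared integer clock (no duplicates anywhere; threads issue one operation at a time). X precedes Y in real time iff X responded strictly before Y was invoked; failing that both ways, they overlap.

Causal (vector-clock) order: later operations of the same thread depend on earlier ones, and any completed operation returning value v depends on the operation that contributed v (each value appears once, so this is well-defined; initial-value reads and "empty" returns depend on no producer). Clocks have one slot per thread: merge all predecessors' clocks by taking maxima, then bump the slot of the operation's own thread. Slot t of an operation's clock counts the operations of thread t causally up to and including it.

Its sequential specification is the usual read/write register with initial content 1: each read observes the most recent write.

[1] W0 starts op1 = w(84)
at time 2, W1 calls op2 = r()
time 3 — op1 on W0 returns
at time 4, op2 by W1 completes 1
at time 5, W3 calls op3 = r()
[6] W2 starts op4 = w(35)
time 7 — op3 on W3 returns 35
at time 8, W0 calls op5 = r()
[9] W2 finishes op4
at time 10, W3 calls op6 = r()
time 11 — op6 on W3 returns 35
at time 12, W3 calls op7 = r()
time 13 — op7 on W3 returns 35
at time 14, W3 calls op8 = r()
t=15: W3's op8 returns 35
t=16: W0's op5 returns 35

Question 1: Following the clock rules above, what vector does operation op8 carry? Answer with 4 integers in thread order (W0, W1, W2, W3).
(0, 0, 1, 4)

op4 (invocation 6): nothing precedes it; W2's component alone gives (0, 0, 1, 0)
op2 (invocation 2): nothing precedes it; W1's component alone gives (0, 1, 0, 0)
op1 (invocation 1): nothing precedes it; W0's component alone gives (1, 0, 0, 0)
merge at op3 (invoked 5): VC(op4)=(0, 0, 1, 0), own-thread bump on W3 → (0, 0, 1, 1)
merge at op6 (invoked 10): VC(op3)=(0, 0, 1, 1), VC(op4)=(0, 0, 1, 0), own-thread bump on W3 → (0, 0, 1, 2)
merge at op5 (invoked 8): VC(op1)=(1, 0, 0, 0), VC(op4)=(0, 0, 1, 0), own-thread bump on W0 → (2, 0, 1, 0)
merge at op7 (invoked 12): VC(op4)=(0, 0, 1, 0), VC(op6)=(0, 0, 1, 2), own-thread bump on W3 → (0, 0, 1, 3)
merge at op8 (invoked 14): VC(op4)=(0, 0, 1, 0), VC(op7)=(0, 0, 1, 3), own-thread bump on W3 → (0, 0, 1, 4)
target: VC(op8) = (0, 0, 1, 4)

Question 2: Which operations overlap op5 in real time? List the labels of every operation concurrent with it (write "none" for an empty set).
op4, op6, op7, op8

op5 spans [8,16]: anything still running between times 8 and 16 counts as concurrent
op1 [1,3]: before
op2 [2,4]: before
op3 [5,7]: before
op4 [6,9]: concurrent
op6 [10,11]: concurrent
op7 [12,13]: concurrent
op8 [14,15]: concurrent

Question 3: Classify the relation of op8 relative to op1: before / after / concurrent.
after

op8 spans [14,15], op1 spans [1,3]
resp(op1)=3 < inv(op8)=14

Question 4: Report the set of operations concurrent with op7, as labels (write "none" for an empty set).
op5

concurrent with op7 ([12,13]): every op whose interval crosses 12..13
op1 [1,3]: before
op2 [2,4]: before
op3 [5,7]: before
op4 [6,9]: before
op5 [8,16]: concurrent
op6 [10,11]: before
op8 [14,15]: after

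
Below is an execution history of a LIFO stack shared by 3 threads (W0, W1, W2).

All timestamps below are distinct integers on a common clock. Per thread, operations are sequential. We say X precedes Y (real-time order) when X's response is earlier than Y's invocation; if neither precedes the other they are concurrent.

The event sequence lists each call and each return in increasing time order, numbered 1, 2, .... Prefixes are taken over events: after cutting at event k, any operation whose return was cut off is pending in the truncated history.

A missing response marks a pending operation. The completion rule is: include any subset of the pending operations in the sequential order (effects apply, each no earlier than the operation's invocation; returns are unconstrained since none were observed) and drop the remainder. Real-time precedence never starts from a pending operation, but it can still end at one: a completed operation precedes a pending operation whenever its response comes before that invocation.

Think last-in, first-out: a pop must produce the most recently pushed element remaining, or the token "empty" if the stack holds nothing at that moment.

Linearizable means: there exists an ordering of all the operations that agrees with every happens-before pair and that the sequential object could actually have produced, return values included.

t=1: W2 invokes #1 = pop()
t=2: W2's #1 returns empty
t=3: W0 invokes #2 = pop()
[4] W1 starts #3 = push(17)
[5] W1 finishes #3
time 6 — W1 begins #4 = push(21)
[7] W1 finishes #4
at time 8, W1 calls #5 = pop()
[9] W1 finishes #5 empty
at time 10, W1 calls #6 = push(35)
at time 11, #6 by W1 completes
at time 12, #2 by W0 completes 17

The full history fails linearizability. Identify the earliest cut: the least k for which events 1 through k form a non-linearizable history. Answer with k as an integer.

events 1..8 are still linearizable — one witness is #1, #2, #3, #4:
after step 1 (#1 pop() → empty): stack <>
after step 2 (#2 pop() (pending, included)): stack <>
after step 3 (#3 push(17)): stack <17>
after step 4 (#4 push(21)): stack <17,21>
adding event 9 (#5 responds at 9) leaves no legal real-time order
no escape via the 1 pending operation (#2): every completion choice fails
one such order, #1, #3, #4, #5 (pending dropped), breaks at step 4 where #5 pop() → empty is illegal

9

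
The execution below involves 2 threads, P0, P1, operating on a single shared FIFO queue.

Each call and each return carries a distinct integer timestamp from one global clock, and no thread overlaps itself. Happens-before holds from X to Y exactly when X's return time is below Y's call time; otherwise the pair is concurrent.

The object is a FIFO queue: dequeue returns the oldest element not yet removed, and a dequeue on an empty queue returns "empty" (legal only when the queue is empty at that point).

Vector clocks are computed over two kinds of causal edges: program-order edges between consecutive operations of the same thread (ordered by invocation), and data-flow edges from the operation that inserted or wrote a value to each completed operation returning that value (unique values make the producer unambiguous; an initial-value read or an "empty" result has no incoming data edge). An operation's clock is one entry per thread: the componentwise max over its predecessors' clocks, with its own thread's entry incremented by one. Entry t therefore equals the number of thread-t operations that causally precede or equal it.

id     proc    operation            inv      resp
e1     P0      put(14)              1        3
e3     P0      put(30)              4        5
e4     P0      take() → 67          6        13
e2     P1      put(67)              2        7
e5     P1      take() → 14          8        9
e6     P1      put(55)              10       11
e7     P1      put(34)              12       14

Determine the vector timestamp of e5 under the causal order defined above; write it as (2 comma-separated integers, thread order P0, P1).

no predecessors for e2 (invoked 2): P1 increments from zero → (0, 1)
no predecessors for e1 (invoked 1): P0 increments from zero → (1, 0)
merge at e3 (invoked 4): VC(e1)=(1, 0), own-thread bump on P0 → (2, 0)
merge at e5 (invoked 8): VC(e1)=(1, 0), VC(e2)=(0, 1), own-thread bump on P1 → (1, 2)
merge at e6 (invoked 10): VC(e5)=(1, 2), own-thread bump on P1 → (1, 3)
merge at e4 (invoked 6): VC(e2)=(0, 1), VC(e3)=(2, 0), own-thread bump on P0 → (3, 1)
merge at e7 (invoked 12): VC(e6)=(1, 3), own-thread bump on P1 → (1, 4)
target: VC(e5) = (1, 2)

(1, 2)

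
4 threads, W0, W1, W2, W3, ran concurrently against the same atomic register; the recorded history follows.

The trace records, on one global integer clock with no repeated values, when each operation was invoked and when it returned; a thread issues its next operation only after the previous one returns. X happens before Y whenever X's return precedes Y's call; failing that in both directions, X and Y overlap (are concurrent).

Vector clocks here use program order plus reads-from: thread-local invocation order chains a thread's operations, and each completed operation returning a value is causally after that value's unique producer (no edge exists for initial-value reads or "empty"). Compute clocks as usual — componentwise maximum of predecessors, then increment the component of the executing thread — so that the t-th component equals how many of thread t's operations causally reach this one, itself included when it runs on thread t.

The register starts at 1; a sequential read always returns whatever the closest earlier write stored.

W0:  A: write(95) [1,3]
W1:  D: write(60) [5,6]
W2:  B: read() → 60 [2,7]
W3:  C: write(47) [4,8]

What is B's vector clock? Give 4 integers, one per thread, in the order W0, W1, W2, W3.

(0, 1, 1, 0)

no predecessors for C (invoked 4): W3 increments from zero → (0, 0, 0, 1)
no predecessors for D (invoked 5): W1 increments from zero → (0, 1, 0, 0)
no predecessors for A (invoked 1): W0 increments from zero → (1, 0, 0, 0)
B, invoked 2, takes VC(D)=(0, 1, 0, 0) under max, adds 1 for W2 → (0, 1, 1, 0)
target: VC(B) = (0, 1, 1, 0)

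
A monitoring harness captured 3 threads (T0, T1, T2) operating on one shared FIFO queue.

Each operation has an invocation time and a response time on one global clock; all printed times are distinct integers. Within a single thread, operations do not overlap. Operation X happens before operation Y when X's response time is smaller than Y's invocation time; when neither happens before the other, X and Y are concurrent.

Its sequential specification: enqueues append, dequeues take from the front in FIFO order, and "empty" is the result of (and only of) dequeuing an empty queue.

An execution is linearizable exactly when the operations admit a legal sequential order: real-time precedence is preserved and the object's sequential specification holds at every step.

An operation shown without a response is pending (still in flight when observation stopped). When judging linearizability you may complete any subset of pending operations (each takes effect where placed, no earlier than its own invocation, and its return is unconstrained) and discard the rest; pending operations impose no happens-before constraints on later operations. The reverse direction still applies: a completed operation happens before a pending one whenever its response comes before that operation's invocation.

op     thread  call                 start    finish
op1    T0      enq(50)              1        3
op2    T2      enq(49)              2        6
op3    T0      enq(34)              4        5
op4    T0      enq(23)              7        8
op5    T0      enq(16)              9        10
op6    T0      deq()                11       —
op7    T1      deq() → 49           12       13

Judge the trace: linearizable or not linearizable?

linearizable

one valid linearization: op1, op2, op3, op4, op5, op6, op7
step 1: op1 enq(50) — queue <50>
step 2: op2 enq(49) — queue <50,49>
step 3: op3 enq(34) — queue <50,49,34>
step 4: op4 enq(23) — queue <50,49,34,23>
step 5: op5 enq(16) — queue <50,49,34,23,16>
step 6: op6 deq() (pending, included) — queue <49,34,23,16>
step 7: op7 deq() → 49 — queue <34,23,16>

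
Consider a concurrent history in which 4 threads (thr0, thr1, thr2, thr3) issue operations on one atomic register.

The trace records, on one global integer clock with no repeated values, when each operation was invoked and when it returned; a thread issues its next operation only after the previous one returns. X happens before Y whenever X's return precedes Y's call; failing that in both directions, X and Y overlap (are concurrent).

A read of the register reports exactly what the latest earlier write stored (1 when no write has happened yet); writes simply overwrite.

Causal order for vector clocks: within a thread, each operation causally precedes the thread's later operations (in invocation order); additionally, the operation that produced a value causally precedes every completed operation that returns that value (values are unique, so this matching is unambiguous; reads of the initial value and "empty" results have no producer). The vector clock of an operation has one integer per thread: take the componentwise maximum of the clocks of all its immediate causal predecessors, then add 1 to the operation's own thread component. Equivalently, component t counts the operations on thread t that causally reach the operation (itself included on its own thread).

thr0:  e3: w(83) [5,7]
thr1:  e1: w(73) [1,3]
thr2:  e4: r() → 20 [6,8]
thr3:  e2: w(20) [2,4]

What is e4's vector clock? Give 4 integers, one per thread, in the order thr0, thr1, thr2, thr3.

(0, 0, 1, 1)

no predecessors for e2 (invoked 2): thr3 increments from zero → (0, 0, 0, 1)
no predecessors for e1 (invoked 1): thr1 increments from zero → (0, 1, 0, 0)
no predecessors for e3 (invoked 5): thr0 increments from zero → (1, 0, 0, 0)
merge at e4 (invoked 6): VC(e2)=(0, 0, 0, 1), own-thread bump on thr2 → (0, 0, 1, 1)
target: VC(e4) = (0, 0, 1, 1)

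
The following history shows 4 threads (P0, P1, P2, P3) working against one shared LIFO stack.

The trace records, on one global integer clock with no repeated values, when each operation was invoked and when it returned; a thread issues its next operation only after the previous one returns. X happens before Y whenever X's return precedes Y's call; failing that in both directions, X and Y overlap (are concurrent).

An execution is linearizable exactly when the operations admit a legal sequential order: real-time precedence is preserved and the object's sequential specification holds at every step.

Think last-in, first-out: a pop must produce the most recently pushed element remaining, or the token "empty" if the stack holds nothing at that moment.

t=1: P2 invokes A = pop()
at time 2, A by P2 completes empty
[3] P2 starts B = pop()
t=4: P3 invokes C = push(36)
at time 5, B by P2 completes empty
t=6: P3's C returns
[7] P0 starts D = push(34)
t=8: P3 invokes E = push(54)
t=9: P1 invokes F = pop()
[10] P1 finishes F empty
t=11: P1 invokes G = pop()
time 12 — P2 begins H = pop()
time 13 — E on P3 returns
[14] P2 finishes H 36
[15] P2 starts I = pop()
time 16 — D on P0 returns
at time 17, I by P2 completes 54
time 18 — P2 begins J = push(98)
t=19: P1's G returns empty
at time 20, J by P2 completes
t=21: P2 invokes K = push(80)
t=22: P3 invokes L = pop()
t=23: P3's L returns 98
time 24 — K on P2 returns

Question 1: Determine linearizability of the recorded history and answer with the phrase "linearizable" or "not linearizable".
through event 9 a valid linearization exists; event 10 (F responding at time 10) ends that
every one of the 2 real-time-consistent orders over 4 completed LIFO stack ops fails the sequential spec
no completion choice of the 2 pending operations (D, E) rescues it — every subset was tried
one such order, A, B, C, F (pending dropped), breaks at step 4 where F pop() → empty is illegal
one such order, A, C, B, F (pending dropped), breaks at step 3 where B pop() → empty is illegal

not linearizable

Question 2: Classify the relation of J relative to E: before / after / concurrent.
Answer: after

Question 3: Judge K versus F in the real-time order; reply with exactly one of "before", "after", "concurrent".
Answer: after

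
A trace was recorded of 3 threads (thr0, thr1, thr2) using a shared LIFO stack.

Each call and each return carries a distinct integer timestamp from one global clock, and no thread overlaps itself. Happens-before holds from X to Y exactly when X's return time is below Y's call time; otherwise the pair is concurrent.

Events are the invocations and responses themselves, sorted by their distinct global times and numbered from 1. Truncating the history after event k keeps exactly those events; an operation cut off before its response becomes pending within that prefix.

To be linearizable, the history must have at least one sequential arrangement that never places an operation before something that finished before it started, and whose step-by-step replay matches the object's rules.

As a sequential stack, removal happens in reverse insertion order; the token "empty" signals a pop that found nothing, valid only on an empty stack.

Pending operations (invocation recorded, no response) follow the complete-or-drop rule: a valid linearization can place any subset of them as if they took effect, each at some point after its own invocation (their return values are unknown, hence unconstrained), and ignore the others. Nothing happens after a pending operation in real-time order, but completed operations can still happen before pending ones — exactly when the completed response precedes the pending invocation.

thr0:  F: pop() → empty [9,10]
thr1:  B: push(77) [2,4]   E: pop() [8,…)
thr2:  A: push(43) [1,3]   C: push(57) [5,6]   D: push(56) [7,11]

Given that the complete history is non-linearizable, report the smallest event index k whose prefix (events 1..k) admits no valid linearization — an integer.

10

one valid order for events 1..9 is A, B, C:
after step 1 (A push(43)): stack <43>
after step 2 (B push(77)): stack <43,77>
after step 3 (C push(57)): stack <43,77,57>
once event 10 joins (F's response, time 10), exhaustive search finds no witness
include/drop combinations of the 2 pending operations (D, E) were all tried; none helps
for example A, B, C, F (pending dropped) fails at step 4: F pop() → empty is not legal there
for example B, A, C, F (pending dropped) fails at step 4: F pop() → empty is not legal there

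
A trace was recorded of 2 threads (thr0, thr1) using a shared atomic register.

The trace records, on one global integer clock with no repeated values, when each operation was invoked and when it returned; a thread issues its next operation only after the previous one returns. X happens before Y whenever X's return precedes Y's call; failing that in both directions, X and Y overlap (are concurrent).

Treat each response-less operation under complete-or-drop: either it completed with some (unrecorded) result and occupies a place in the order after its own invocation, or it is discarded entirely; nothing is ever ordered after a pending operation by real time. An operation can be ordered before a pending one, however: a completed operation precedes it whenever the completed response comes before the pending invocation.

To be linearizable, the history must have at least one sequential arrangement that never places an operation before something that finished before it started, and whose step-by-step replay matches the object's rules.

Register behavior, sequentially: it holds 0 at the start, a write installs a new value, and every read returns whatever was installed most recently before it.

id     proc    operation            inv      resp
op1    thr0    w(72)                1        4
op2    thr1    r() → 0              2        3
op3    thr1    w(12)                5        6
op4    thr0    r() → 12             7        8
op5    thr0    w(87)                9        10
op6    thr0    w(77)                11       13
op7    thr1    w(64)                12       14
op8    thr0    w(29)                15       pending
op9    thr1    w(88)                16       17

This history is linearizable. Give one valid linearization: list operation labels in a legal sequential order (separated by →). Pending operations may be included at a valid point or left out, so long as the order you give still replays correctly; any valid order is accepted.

op2 → op1 → op3 → op4 → op5 → op6 → op7 → op8 → op9

step 1: op2 r() → 0 — value 0
step 2: op1 w(72) — value 72
step 3: op3 w(12) — value 12
step 4: op4 r() → 12 — value 12
step 5: op5 w(87) — value 87
step 6: op6 w(77) — value 77
step 7: op7 w(64) — value 64
step 8: op8 w(29) (pending, included) — value 29
step 9: op9 w(88) — value 88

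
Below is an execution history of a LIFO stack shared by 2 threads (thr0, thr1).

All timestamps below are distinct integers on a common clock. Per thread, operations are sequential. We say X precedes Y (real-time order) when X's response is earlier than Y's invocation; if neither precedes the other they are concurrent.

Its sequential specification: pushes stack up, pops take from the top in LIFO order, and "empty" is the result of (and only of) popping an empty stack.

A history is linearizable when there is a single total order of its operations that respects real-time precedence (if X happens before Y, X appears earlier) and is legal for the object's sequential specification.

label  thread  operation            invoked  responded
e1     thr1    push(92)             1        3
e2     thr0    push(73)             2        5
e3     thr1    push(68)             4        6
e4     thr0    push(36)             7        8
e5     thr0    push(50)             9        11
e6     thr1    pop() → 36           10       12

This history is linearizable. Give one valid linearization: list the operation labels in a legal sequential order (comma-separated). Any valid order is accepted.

step 1: e1 push(92) — stack <92>
step 2: e2 push(73) — stack <92,73>
step 3: e3 push(68) — stack <92,73,68>
step 4: e4 push(36) — stack <92,73,68,36>
step 5: e6 pop() → 36 — stack <92,73,68>
step 6: e5 push(50) — stack <92,73,68,50>

e1, e2, e3, e4, e6, e5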